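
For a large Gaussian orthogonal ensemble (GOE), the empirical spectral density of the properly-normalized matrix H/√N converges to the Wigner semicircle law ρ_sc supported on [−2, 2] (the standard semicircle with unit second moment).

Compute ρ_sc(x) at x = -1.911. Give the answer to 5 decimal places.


ρ_sc(x) = (1/(2π)) √(4 − x²). With x = -1.911:
  4 − x² = 4 − (-1.911)² = 4 − 3.651921 = 0.348079.
  √(4 − x²) = 0.589982.
  1/(2π) = 0.159155.
  ρ_sc(-1.911) = 0.159155 · 0.589982 = 0.093899.

Rounded to 5 decimal places: ρ_sc(-1.911) ≈ 0.09390.


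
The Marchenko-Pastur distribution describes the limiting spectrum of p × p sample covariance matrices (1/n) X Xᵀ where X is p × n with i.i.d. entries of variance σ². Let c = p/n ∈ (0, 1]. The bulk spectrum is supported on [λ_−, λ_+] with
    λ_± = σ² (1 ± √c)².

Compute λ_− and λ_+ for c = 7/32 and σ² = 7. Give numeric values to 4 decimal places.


c = 7/32 = 0.218750; √c = 0.467707.
λ_− = σ² (1 − √c)² = 7 · (1 − 0.467707)² = 7 · (0.532293)² = 1.983350.
λ_+ = σ² (1 + √c)² = 7 · (1 + 0.467707)² = 7 · (1.467707)² = 15.079150.

Rounded to 4 decimal places: λ_− ≈ 1.9833, λ_+ ≈ 15.0792.


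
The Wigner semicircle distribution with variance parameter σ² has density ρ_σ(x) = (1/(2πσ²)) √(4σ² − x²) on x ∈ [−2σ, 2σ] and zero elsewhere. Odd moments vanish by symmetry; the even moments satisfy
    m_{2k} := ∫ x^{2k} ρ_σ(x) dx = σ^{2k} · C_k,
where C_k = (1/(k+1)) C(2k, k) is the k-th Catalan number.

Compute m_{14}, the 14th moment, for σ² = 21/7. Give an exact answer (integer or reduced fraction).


By the scaled semicircle moment identity, m_{2k} = σ^{2k} · C_k with k = 7.
C_7 = (1/(k+1)) · C(2k, k) = (1/8) · C(14, 7) = (1/8) · 3432 = 429.
σ^{2k} = (σ²)^k = (21/7)^7 = 2187.

Therefore m_{14} = σ^{14} · C_7 = 2187 · 429 = 938223.


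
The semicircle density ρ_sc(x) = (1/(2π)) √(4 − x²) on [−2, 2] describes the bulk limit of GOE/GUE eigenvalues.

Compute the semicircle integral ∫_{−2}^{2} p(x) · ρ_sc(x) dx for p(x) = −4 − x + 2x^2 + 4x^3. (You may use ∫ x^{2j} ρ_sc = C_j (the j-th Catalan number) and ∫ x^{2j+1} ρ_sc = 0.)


Write p(x) = Σ a_i x^i, split into monomials and integrate each against ρ_sc separately.
Using ∫ x^{2j} ρ_sc = C_j = (1/(j+1)) C(2j, j) (Catalan numbers) and ∫ x^{2j+1} ρ_sc = 0 (odd monomials vanish by symmetry):
  i = 0 (even): a_0 · C_{0} = -4 · 1 = -4
  i = 1 (odd): ∫ x^1 ρ_sc = 0 (vanishes)
  i = 2 (even): a_2 · C_{1} = 2 · 1 = 2
  i = 3 (odd): ∫ x^3 ρ_sc = 0 (vanishes)

Summing the contributions: ∫_{−2}^{2} p(x) ρ_sc(x) dx = (-4) + 2 = -2.


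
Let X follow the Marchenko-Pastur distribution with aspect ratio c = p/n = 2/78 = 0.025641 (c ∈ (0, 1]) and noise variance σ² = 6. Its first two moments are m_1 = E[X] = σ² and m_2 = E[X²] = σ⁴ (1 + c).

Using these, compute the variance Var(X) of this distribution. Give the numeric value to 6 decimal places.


m_1 = E[X] = σ² = 6, so m_1² = 36.
m_2 = E[X²] = σ⁴ (1 + c) = 36 · (1 + 0.025641) = 36 · 1.025641 = 36.923077.
(Note m_2 − m_1² simplifies to c · σ⁴ = 0.025641 · 36.)

Var(X) = m_2 − m_1² = 36.923077 − 36 = 0.923077.


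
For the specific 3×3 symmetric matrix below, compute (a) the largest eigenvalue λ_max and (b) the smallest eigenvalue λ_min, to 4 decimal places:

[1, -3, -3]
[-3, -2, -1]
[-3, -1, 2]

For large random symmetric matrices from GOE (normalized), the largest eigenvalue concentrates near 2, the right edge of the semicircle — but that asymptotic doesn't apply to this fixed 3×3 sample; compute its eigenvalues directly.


Since M is real symmetric, all three eigenvalues are real; they are the roots of det(λI − M) = λ³ − (tr M) λ² + s λ − det M, where s is the sum of the principal 2×2 minors.
tr M = 1 + (-2) + 2 = 1.
s = (1·(-2) − (-3)²) + (1·2 − (-3)²) + ((-2)·2 − (-1)²) = -11 + (-7) + (-5) = -23.
det M (expand along row 1) = 1·(-5) − (-3)·(-9) + (-3)·(-3) = -23.
Characteristic polynomial: λ³ − λ² − 23λ + 23 = 0.
Substitute λ = y + (tr M)/3 = y + 0.333333 to remove the quadratic term: y³ + p·y + q = 0 with p = s − (tr M)²/3 = -23.333333 and q = −2(tr M)³/27 + (tr M)·s/3 − det M = 15.259259.
Three real roots ⇒ use the trigonometric (Viète) form: r = 2√(−p/3) = 5.577734, φ = arccos(3q/(p·r)) = arccos(-0.351739) = 1.930224 rad.
y_k = r·cos(φ/3 − 2πk/3) for k = 0, 1, 2 gives y = 4.462498, 0.666667, -5.129165.
λ_k = y_k + 0.333333 gives λ = 4.7958, 1.0000, -4.7958 (check: the sum is 1.0000 = tr M).

Hence λ_max = 4.7958 and λ_min = -4.7958.


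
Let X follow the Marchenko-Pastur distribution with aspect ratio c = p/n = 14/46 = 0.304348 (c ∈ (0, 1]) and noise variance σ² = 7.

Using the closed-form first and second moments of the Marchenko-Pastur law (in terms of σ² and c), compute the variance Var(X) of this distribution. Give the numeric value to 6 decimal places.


Recall the MP moments m_1 = E[X] = σ² and m_2 = E[X²] = σ⁴ (1 + c).
m_1 = E[X] = σ² = 7, so m_1² = 49.
m_2 = E[X²] = σ⁴ (1 + c) = 49 · (1 + 0.304348) = 49 · 1.304348 = 63.913043.
(Note m_2 − m_1² simplifies to c · σ⁴ = 0.304348 · 49.)

Var(X) = m_2 − m_1² = 63.913043 − 49 = 14.913043.


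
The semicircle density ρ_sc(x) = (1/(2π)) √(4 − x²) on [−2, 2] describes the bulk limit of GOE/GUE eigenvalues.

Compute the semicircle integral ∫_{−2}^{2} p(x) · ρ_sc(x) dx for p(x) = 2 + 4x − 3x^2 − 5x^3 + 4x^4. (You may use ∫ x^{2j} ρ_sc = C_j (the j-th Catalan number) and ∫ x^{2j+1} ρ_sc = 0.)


Write p(x) = Σ a_i x^i, split into monomials and integrate each against ρ_sc separately.
Using ∫ x^{2j} ρ_sc = C_j = (1/(j+1)) C(2j, j) (Catalan numbers) and ∫ x^{2j+1} ρ_sc = 0 (odd monomials vanish by symmetry):
  i = 0 (even): a_0 · C_{0} = 2 · 1 = 2
  i = 1 (odd): ∫ x^1 ρ_sc = 0 (vanishes)
  i = 2 (even): a_2 · C_{1} = -3 · 1 = -3
  i = 3 (odd): ∫ x^3 ρ_sc = 0 (vanishes)
  i = 4 (even): a_4 · C_{2} = 4 · 2 = 8

Summing the contributions: ∫_{−2}^{2} p(x) ρ_sc(x) dx = 2 + (-3) + 8 = 7.


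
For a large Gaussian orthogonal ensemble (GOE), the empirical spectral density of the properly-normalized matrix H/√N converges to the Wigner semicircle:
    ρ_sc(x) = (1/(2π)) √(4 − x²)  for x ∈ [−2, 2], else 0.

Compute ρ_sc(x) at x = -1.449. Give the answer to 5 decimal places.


ρ_sc(x) = (1/(2π)) √(4 − x²). With x = -1.449:
  4 − x² = 4 − (-1.449)² = 4 − 2.099601 = 1.900399.
  √(4 − x²) = 1.378550.
  1/(2π) = 0.159155.
  ρ_sc(-1.449) = 0.159155 · 1.378550 = 0.219403.

Rounded to 5 decimal places: ρ_sc(-1.449) ≈ 0.21940.


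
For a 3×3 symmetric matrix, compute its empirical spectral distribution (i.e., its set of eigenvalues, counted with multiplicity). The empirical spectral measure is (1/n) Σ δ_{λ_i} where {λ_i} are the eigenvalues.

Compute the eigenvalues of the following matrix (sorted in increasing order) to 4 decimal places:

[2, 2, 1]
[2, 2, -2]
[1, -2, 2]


Since M is real symmetric, all three eigenvalues are real; they are the roots of det(λI − M) = λ³ − (tr M) λ² + s λ − det M, where s is the sum of the principal 2×2 minors.
tr M = 2 + 2 + 2 = 6.
s = (2·2 − 2²) + (2·2 − 1²) + (2·2 − (-2)²) = 0 + 3 + 0 = 3.
det M (expand along row 1) = 2·0 − 2·6 + 1·(-6) = -18.
Characteristic polynomial: λ³ − 6λ² + 3λ + 18 = 0.
Substitute λ = y + (tr M)/3 = y + 2.000000 to remove the quadratic term: y³ + p·y + q = 0 with p = s − (tr M)²/3 = -9.000000 and q = −2(tr M)³/27 + (tr M)·s/3 − det M = 8.000000.
Three real roots ⇒ use the trigonometric (Viète) form: r = 2√(−p/3) = 3.464102, φ = arccos(3q/(p·r)) = arccos(-0.769800) = 2.449325 rad.
y_k = r·cos(φ/3 − 2πk/3) for k = 0, 1, 2 gives y = 2.372281, 1.000000, -3.372281.
λ_k = y_k + 2.000000 gives λ = 4.3723, 3.0000, -1.3723 (check: the sum is 6.0000 = tr M).

Eigenvalues sorted in increasing order: [-1.3723, 3.0000, 4.3723].


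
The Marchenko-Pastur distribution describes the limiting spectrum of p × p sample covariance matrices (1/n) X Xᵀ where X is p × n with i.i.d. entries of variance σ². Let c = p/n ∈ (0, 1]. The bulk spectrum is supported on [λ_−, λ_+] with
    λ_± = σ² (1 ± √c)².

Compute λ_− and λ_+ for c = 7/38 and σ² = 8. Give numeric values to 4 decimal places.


c = 7/38 = 0.184211; √c = 0.429198.
λ_− = σ² (1 − √c)² = 8 · (1 − 0.429198)² = 8 · (0.570802)² = 2.606524.
λ_+ = σ² (1 + √c)² = 8 · (1 + 0.429198)² = 8 · (1.429198)² = 16.340845.

Rounded to 4 decimal places: λ_− ≈ 2.6065, λ_+ ≈ 16.3408.


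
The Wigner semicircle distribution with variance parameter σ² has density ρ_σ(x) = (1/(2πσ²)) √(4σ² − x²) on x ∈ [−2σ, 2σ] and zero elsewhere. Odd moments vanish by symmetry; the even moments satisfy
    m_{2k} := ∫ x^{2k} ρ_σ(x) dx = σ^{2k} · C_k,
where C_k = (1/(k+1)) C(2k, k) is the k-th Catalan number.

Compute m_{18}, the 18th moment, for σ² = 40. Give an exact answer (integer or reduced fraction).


By the scaled semicircle moment identity, m_{2k} = σ^{2k} · C_k with k = 9.
C_9 = (1/(k+1)) · C(2k, k) = (1/10) · C(18, 9) = (1/10) · 48620 = 4862.
σ^{2k} = (σ²)^k = (40)^9 = 262144000000000.

Therefore m_{18} = σ^{18} · C_9 = 262144000000000 · 4862 = 1274544128000000000.


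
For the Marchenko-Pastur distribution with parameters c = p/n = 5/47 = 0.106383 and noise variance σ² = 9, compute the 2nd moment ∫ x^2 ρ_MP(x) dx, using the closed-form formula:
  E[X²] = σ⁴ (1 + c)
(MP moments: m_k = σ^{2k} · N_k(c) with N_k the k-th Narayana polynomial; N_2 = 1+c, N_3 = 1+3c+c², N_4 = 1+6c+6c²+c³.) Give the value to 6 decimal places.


E[X²] = σ⁴ (1 + c) (second MP moment). With σ² = 9 (so σ⁴ = 81) and c = 5/47 = 0.106383: E[X²] = 81 · (1 + 0.106383) = 81 · 1.106383.

So E[X^2] = 89.617021.


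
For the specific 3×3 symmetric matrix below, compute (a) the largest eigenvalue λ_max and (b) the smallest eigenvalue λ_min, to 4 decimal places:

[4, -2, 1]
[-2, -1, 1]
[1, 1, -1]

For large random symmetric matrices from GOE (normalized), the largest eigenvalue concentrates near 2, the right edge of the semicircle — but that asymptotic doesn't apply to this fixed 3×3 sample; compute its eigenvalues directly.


Since M is real symmetric, all three eigenvalues are real; they are the roots of det(λI − M) = λ³ − (tr M) λ² + s λ − det M, where s is the sum of the principal 2×2 minors.
tr M = 4 + (-1) + (-1) = 2.
s = (4·(-1) − (-2)²) + (4·(-1) − 1²) + ((-1)·(-1) − 1²) = -8 + (-5) + 0 = -13.
det M (expand along row 1) = 4·0 − (-2)·1 + 1·(-1) = 1.
Characteristic polynomial: λ³ − 2λ² − 13λ − 1 = 0.
Substitute λ = y + (tr M)/3 = y + 0.666667 to remove the quadratic term: y³ + p·y + q = 0 with p = s − (tr M)²/3 = -14.333333 and q = −2(tr M)³/27 + (tr M)·s/3 − det M = -10.259259.
Three real roots ⇒ use the trigonometric (Viète) form: r = 2√(−p/3) = 4.371626, φ = arccos(3q/(p·r)) = arccos(0.491187) = 1.057344 rad.
y_k = r·cos(φ/3 − 2πk/3) for k = 0, 1, 2 gives y = 4.102904, -0.744560, -3.358344.
λ_k = y_k + 0.666667 gives λ = 4.7696, -0.0779, -2.6917 (check: the sum is 2.0000 = tr M).

Hence λ_max = 4.7696 and λ_min = -2.6917.


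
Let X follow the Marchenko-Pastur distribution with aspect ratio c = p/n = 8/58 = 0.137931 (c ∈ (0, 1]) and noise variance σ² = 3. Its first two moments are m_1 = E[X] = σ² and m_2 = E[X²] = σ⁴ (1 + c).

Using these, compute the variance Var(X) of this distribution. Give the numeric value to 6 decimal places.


m_1 = E[X] = σ² = 3, so m_1² = 9.
m_2 = E[X²] = σ⁴ (1 + c) = 9 · (1 + 0.137931) = 9 · 1.137931 = 10.241379.
(Note m_2 − m_1² simplifies to c · σ⁴ = 0.137931 · 9.)

Var(X) = m_2 − m_1² = 10.241379 − 9 = 1.241379.


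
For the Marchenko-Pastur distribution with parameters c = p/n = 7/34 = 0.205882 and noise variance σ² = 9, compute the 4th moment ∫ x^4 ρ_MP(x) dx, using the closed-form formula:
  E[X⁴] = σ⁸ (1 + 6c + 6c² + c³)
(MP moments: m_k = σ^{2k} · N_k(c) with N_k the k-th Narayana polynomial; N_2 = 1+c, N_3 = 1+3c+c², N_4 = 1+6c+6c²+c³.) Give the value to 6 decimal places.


E[X⁴] = σ⁸ (1 + 6c + 6c² + c³) (fourth MP moment). With σ² = 9 (so σ⁸ = 6561) and c = 7/34 = 0.205882: E[X⁴] = 6561 · (1 + 6·0.205882 + 6·(0.205882)² + (0.205882)³) = 6561 · 2.498346.

So E[X^4] = 16391.649578.


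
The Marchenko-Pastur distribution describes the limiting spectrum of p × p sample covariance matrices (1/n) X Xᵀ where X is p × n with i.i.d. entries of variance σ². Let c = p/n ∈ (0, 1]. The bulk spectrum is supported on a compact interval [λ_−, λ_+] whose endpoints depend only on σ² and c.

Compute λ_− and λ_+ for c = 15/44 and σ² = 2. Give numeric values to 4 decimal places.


c = 15/44 = 0.340909; √c = 0.583874.
λ_− = σ² (1 − √c)² = 2 · (1 − 0.583874)² = 2 · (0.416126)² = 0.346321.
λ_+ = σ² (1 + √c)² = 2 · (1 + 0.583874)² = 2 · (1.583874)² = 5.017315.

Rounded to 4 decimal places: λ_− ≈ 0.3463, λ_+ ≈ 5.0173.


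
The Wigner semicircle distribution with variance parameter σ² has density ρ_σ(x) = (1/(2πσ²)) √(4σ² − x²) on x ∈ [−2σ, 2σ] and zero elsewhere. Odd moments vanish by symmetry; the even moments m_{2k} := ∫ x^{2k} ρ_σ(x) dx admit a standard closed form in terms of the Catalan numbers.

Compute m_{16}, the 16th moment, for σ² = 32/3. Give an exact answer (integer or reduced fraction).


By the scaled semicircle moment identity, m_{2k} = σ^{2k} · C_k with k = 8.
C_8 = (1/(k+1)) · C(2k, k) = (1/9) · C(16, 8) = (1/9) · 12870 = 1430.
σ^{2k} = (σ²)^k = (32/3)^8 = 1099511627776/6561.

Therefore m_{16} = σ^{16} · C_8 = (1099511627776/6561) · 1430 = 1572301627719680/6561.


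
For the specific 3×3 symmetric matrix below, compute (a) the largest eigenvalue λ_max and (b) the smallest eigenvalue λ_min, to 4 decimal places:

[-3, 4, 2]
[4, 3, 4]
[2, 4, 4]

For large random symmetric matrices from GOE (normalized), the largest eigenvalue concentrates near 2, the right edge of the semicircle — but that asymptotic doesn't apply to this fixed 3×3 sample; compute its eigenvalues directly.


Since M is real symmetric, all three eigenvalues are real; they are the roots of det(λI − M) = λ³ − (tr M) λ² + s λ − det M, where s is the sum of the principal 2×2 minors.
tr M = -3 + 3 + 4 = 4.
s = ((-3)·3 − 4²) + ((-3)·4 − 2²) + (3·4 − 4²) = -25 + (-16) + (-4) = -45.
det M (expand along row 1) = (-3)·(-4) − 4·8 + 2·10 = 0.
Characteristic polynomial: λ³ − 4λ² − 45λ = 0.
Substitute λ = y + (tr M)/3 = y + 1.333333 to remove the quadratic term: y³ + p·y + q = 0 with p = s − (tr M)²/3 = -50.333333 and q = −2(tr M)³/27 + (tr M)·s/3 − det M = -64.740741.
Three real roots ⇒ use the trigonometric (Viète) form: r = 2√(−p/3) = 8.192137, φ = arccos(3q/(p·r)) = arccos(0.471027) = 1.080341 rad.
y_k = r·cos(φ/3 − 2πk/3) for k = 0, 1, 2 gives y = 7.666667, -1.333333, -6.333333.
λ_k = y_k + 1.333333 gives λ = 9.0000, 0.0000, -5.0000 (check: the sum is 4.0000 = tr M).

Hence λ_max = 9.0000 and λ_min = -5.0000.


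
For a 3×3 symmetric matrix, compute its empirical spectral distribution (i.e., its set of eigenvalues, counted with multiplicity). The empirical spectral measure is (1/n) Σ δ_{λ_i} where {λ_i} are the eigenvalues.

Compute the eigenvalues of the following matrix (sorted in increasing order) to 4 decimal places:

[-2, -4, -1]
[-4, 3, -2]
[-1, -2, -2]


Since M is real symmetric, all three eigenvalues are real; they are the roots of det(λI − M) = λ³ − (tr M) λ² + s λ − det M, where s is the sum of the principal 2×2 minors.
tr M = -2 + 3 + (-2) = -1.
s = ((-2)·3 − (-4)²) + ((-2)·(-2) − (-1)²) + (3·(-2) − (-2)²) = -22 + 3 + (-10) = -29.
det M (expand along row 1) = (-2)·(-10) − (-4)·6 + (-1)·11 = 33.
Characteristic polynomial: λ³ + λ² − 29λ − 33 = 0.
Substitute λ = y + (tr M)/3 = y − 0.333333 to remove the quadratic term: y³ + p·y + q = 0 with p = s − (tr M)²/3 = -29.333333 and q = −2(tr M)³/27 + (tr M)·s/3 − det M = -23.259259.
Three real roots ⇒ use the trigonometric (Viète) form: r = 2√(−p/3) = 6.253888, φ = arccos(3q/(p·r)) = arccos(0.380369) = 1.180601 rad.
y_k = r·cos(φ/3 − 2πk/3) for k = 0, 1, 2 gives y = 5.775840, -0.811122, -4.964718.
λ_k = y_k − 0.333333 gives λ = 5.4425, -1.1445, -5.2981 (check: the sum is -1.0000 = tr M).

Eigenvalues sorted in increasing order: [-5.2981, -1.1445, 5.4425].


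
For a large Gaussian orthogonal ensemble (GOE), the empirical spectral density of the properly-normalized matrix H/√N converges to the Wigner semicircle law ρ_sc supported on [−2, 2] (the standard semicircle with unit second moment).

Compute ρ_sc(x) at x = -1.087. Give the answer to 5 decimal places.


ρ_sc(x) = (1/(2π)) √(4 − x²). With x = -1.087:
  4 − x² = 4 − (-1.087)² = 4 − 1.181569 = 2.818431.
  √(4 − x²) = 1.678818.
  1/(2π) = 0.159155.
  ρ_sc(-1.087) = 0.159155 · 1.678818 = 0.267192.

Rounded to 5 decimal places: ρ_sc(-1.087) ≈ 0.26719.


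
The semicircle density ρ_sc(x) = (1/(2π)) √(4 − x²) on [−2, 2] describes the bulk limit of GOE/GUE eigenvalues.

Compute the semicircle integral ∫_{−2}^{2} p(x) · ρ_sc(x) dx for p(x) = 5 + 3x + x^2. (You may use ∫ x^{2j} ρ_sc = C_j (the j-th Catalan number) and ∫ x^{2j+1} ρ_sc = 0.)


Write p(x) = Σ a_i x^i, split into monomials and integrate each against ρ_sc separately.
Using ∫ x^{2j} ρ_sc = C_j = (1/(j+1)) C(2j, j) (Catalan numbers) and ∫ x^{2j+1} ρ_sc = 0 (odd monomials vanish by symmetry):
  i = 0 (even): a_0 · C_{0} = 5 · 1 = 5
  i = 1 (odd): ∫ x^1 ρ_sc = 0 (vanishes)
  i = 2 (even): a_2 · C_{1} = 1 · 1 = 1

Summing the contributions: ∫_{−2}^{2} p(x) ρ_sc(x) dx = 5 + 1 = 6.


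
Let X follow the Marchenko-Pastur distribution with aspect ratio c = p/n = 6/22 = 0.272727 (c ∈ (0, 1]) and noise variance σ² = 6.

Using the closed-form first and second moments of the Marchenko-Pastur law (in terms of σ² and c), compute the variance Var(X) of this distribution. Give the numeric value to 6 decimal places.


Recall the MP moments m_1 = E[X] = σ² and m_2 = E[X²] = σ⁴ (1 + c).
m_1 = E[X] = σ² = 6, so m_1² = 36.
m_2 = E[X²] = σ⁴ (1 + c) = 36 · (1 + 0.272727) = 36 · 1.272727 = 45.818182.
(Note m_2 − m_1² simplifies to c · σ⁴ = 0.272727 · 36.)

Var(X) = m_2 − m_1² = 45.818182 − 36 = 9.818182.


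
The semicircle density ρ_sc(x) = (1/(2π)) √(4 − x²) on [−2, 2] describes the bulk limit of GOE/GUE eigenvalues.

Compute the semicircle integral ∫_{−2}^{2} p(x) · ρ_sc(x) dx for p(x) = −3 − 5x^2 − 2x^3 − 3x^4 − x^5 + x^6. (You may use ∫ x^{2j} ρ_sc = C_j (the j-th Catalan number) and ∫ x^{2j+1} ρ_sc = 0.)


Write p(x) = Σ a_i x^i, split into monomials and integrate each against ρ_sc separately.
Using ∫ x^{2j} ρ_sc = C_j = (1/(j+1)) C(2j, j) (Catalan numbers) and ∫ x^{2j+1} ρ_sc = 0 (odd monomials vanish by symmetry):
  i = 0 (even): a_0 · C_{0} = -3 · 1 = -3
  i = 2 (even): a_2 · C_{1} = -5 · 1 = -5
  i = 3 (odd): ∫ x^3 ρ_sc = 0 (vanishes)
  i = 4 (even): a_4 · C_{2} = -3 · 2 = -6
  i = 5 (odd): ∫ x^5 ρ_sc = 0 (vanishes)
  i = 6 (even): a_6 · C_{3} = 1 · 5 = 5

Summing the contributions: ∫_{−2}^{2} p(x) ρ_sc(x) dx = (-3) + (-5) + (-6) + 5 = -9.


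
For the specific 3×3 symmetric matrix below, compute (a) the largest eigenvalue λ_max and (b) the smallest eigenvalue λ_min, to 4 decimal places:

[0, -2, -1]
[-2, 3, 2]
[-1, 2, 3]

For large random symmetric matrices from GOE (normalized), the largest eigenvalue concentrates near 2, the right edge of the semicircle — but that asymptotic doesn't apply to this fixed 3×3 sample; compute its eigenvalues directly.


Since M is real symmetric, all three eigenvalues are real; they are the roots of det(λI − M) = λ³ − (tr M) λ² + s λ − det M, where s is the sum of the principal 2×2 minors.
tr M = 0 + 3 + 3 = 6.
s = (0·3 − (-2)²) + (0·3 − (-1)²) + (3·3 − 2²) = -4 + (-1) + 5 = 0.
det M (expand along row 1) = 0·5 − (-2)·(-4) + (-1)·(-1) = -7.
Characteristic polynomial: λ³ − 6λ² + 7 = 0.
Substitute λ = y + (tr M)/3 = y + 2.000000 to remove the quadratic term: y³ + p·y + q = 0 with p = s − (tr M)²/3 = -12.000000 and q = −2(tr M)³/27 + (tr M)·s/3 − det M = -9.000000.
Three real roots ⇒ use the trigonometric (Viète) form: r = 2√(−p/3) = 4.000000, φ = arccos(3q/(p·r)) = arccos(0.562500) = 0.973390 rad.
y_k = r·cos(φ/3 − 2πk/3) for k = 0, 1, 2 gives y = 3.791288, -0.791288, -3.000000.
λ_k = y_k + 2.000000 gives λ = 5.7913, 1.2087, -1.0000 (check: the sum is 6.0000 = tr M).

Hence λ_max = 5.7913 and λ_min = -1.0000.


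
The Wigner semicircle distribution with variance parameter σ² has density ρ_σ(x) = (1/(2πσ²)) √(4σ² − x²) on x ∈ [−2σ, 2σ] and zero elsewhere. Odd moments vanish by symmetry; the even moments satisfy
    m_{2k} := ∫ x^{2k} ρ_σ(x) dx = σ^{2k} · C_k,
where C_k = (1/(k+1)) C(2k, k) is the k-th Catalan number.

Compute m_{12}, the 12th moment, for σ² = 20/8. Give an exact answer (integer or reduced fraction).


By the scaled semicircle moment identity, m_{2k} = σ^{2k} · C_k with k = 6.
C_6 = (1/(k+1)) · C(2k, k) = (1/7) · C(12, 6) = (1/7) · 924 = 132.
σ^{2k} = (σ²)^k = (20/8)^6 = 15625/64.

Therefore m_{12} = σ^{12} · C_6 = (15625/64) · 132 = 515625/16.


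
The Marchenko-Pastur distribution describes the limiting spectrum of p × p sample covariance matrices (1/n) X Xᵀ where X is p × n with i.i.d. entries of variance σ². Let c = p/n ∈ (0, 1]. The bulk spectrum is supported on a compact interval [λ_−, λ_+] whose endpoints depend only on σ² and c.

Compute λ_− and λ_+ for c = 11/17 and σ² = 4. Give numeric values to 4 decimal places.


c = 11/17 = 0.647059; √c = 0.804400.
λ_− = σ² (1 − √c)² = 4 · (1 − 0.804400)² = 4 · (0.195600)² = 0.153038.
λ_+ = σ² (1 + √c)² = 4 · (1 + 0.804400)² = 4 · (1.804400)² = 13.023433.

Rounded to 4 decimal places: λ_− ≈ 0.1530, λ_+ ≈ 13.0234.


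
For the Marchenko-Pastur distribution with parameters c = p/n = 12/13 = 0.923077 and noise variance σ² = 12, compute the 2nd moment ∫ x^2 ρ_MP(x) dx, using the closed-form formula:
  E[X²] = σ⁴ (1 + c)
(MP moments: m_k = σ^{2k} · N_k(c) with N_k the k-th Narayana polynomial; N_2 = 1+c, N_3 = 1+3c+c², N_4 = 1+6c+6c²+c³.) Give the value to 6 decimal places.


E[X²] = σ⁴ (1 + c) (second MP moment). With σ² = 12 (so σ⁴ = 144) and c = 12/13 = 0.923077: E[X²] = 144 · (1 + 0.923077) = 144 · 1.923077.

So E[X^2] = 276.923077.


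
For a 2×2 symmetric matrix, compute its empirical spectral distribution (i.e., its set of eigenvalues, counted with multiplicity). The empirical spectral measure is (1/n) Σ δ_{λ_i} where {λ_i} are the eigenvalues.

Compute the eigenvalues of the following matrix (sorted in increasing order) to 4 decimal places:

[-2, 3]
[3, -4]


Since M is real symmetric, both eigenvalues are real; they are the roots of det(λI − M) = λ² − (tr M) λ + det M.
tr M = -2 + (-4) = -6.
det M = (-2)·(-4) − 3² = 8 − 9 = -1.
Characteristic polynomial: λ² + 6λ − 1 = 0.
Discriminant Δ = (tr M)² − 4·det M = 36 − (-4) = 40; √Δ = 6.324555.
λ = (tr M ± √Δ)/2 = (-6 ± 6.324555)/2, giving (tr M − √Δ)/2 = -6.1623 and (tr M + √Δ)/2 = 0.1623.

Eigenvalues sorted in increasing order: [-6.1623, 0.1623].


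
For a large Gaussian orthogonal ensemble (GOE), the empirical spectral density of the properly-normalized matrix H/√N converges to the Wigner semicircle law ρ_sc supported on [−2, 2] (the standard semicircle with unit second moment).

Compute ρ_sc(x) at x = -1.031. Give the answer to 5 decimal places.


ρ_sc(x) = (1/(2π)) √(4 − x²). With x = -1.031:
  4 − x² = 4 − (-1.031)² = 4 − 1.062961 = 2.937039.
  √(4 − x²) = 1.713779.
  1/(2π) = 0.159155.
  ρ_sc(-1.031) = 0.159155 · 1.713779 = 0.272756.

Rounded to 5 decimal places: ρ_sc(-1.031) ≈ 0.27276.


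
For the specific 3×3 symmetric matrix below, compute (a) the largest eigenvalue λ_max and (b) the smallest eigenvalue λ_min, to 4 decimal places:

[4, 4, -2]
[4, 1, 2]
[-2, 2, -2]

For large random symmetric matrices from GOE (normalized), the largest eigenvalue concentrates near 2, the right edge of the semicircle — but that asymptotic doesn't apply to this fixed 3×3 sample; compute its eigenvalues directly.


Since M is real symmetric, all three eigenvalues are real; they are the roots of det(λI − M) = λ³ − (tr M) λ² + s λ − det M, where s is the sum of the principal 2×2 minors.
tr M = 4 + 1 + (-2) = 3.
s = (4·1 − 4²) + (4·(-2) − (-2)²) + (1·(-2) − 2²) = -12 + (-12) + (-6) = -30.
det M (expand along row 1) = 4·(-6) − 4·(-4) + (-2)·10 = -28.
Characteristic polynomial: λ³ − 3λ² − 30λ + 28 = 0.
Substitute λ = y + (tr M)/3 = y + 1.000000 to remove the quadratic term: y³ + p·y + q = 0 with p = s − (tr M)²/3 = -33.000000 and q = −2(tr M)³/27 + (tr M)·s/3 − det M = -4.000000.
Three real roots ⇒ use the trigonometric (Viète) form: r = 2√(−p/3) = 6.633250, φ = arccos(3q/(p·r)) = arccos(0.054820) = 1.515949 rad.
y_k = r·cos(φ/3 − 2πk/3) for k = 0, 1, 2 gives y = 5.804236, -0.121266, -5.682970.
λ_k = y_k + 1.000000 gives λ = 6.8042, 0.8787, -4.6830 (check: the sum is 3.0000 = tr M).

Hence λ_max = 6.8042 and λ_min = -4.6830.


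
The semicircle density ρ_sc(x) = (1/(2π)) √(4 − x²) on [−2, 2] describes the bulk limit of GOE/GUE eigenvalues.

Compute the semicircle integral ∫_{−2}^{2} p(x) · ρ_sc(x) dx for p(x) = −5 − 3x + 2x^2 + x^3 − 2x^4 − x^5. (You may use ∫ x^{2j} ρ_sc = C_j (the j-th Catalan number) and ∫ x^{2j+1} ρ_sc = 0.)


Write p(x) = Σ a_i x^i, split into monomials and integrate each against ρ_sc separately.
Using ∫ x^{2j} ρ_sc = C_j = (1/(j+1)) C(2j, j) (Catalan numbers) and ∫ x^{2j+1} ρ_sc = 0 (odd monomials vanish by symmetry):
  i = 0 (even): a_0 · C_{0} = -5 · 1 = -5
  i = 1 (odd): ∫ x^1 ρ_sc = 0 (vanishes)
  i = 2 (even): a_2 · C_{1} = 2 · 1 = 2
  i = 3 (odd): ∫ x^3 ρ_sc = 0 (vanishes)
  i = 4 (even): a_4 · C_{2} = -2 · 2 = -4
  i = 5 (odd): ∫ x^5 ρ_sc = 0 (vanishes)

Summing the contributions: ∫_{−2}^{2} p(x) ρ_sc(x) dx = (-5) + 2 + (-4) = -7.


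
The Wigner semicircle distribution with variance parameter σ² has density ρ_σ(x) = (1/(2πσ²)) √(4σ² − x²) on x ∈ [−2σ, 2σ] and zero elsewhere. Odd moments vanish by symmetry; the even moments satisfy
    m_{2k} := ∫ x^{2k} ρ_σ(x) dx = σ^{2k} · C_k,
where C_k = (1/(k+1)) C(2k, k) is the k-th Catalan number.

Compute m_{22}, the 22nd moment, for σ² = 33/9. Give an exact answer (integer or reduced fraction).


By the scaled semicircle moment identity, m_{2k} = σ^{2k} · C_k with k = 11.
C_11 = (1/(k+1)) · C(2k, k) = (1/12) · C(22, 11) = (1/12) · 705432 = 58786.
σ^{2k} = (σ²)^k = (33/9)^11 = 285311670611/177147.

Therefore m_{22} = σ^{22} · C_11 = (285311670611/177147) · 58786 = 16772331868538246/177147.


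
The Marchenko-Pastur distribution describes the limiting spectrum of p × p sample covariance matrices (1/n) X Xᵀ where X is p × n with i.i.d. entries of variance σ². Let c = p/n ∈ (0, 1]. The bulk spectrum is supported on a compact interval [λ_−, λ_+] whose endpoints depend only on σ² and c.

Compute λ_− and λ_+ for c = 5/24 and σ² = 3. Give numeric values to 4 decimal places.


c = 5/24 = 0.208333; √c = 0.456435.
λ_− = σ² (1 − √c)² = 3 · (1 − 0.456435)² = 3 · (0.543565)² = 0.886387.
λ_+ = σ² (1 + √c)² = 3 · (1 + 0.456435)² = 3 · (1.456435)² = 6.363613.

Rounded to 4 decimal places: λ_− ≈ 0.8864, λ_+ ≈ 6.3636.


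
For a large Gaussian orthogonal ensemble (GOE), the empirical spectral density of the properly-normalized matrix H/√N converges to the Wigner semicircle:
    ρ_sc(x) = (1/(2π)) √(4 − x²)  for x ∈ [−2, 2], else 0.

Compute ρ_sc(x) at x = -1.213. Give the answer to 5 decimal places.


ρ_sc(x) = (1/(2π)) √(4 − x²). With x = -1.213:
  4 − x² = 4 − (-1.213)² = 4 − 1.471369 = 2.528631.
  √(4 − x²) = 1.590167.
  1/(2π) = 0.159155.
  ρ_sc(-1.213) = 0.159155 · 1.590167 = 0.253083.

Rounded to 5 decimal places: ρ_sc(-1.213) ≈ 0.25308.


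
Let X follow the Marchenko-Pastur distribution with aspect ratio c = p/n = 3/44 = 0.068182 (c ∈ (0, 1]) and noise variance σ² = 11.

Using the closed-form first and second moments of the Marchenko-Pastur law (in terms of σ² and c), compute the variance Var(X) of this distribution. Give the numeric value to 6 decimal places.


Recall the MP moments m_1 = E[X] = σ² and m_2 = E[X²] = σ⁴ (1 + c).
m_1 = E[X] = σ² = 11, so m_1² = 121.
m_2 = E[X²] = σ⁴ (1 + c) = 121 · (1 + 0.068182) = 121 · 1.068182 = 129.250000.
(Note m_2 − m_1² simplifies to c · σ⁴ = 0.068182 · 121.)

Var(X) = m_2 − m_1² = 129.250000 − 121 = 8.250000.


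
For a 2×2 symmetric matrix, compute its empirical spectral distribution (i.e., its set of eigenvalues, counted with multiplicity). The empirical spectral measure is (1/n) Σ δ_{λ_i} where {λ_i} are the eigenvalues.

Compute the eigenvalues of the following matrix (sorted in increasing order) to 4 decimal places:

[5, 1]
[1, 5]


Since M is real symmetric, both eigenvalues are real; they are the roots of det(λI − M) = λ² − (tr M) λ + det M.
tr M = 5 + 5 = 10.
det M = 5·5 − 1² = 25 − 1 = 24.
Characteristic polynomial: λ² − 10λ + 24 = 0.
Discriminant Δ = (tr M)² − 4·det M = 100 − 96 = 4; √Δ = 2.000000.
λ = (tr M ± √Δ)/2 = (10 ± 2.000000)/2, giving (tr M − √Δ)/2 = 4.0000 and (tr M + √Δ)/2 = 6.0000.

Eigenvalues sorted in increasing order: [4.0000, 6.0000].


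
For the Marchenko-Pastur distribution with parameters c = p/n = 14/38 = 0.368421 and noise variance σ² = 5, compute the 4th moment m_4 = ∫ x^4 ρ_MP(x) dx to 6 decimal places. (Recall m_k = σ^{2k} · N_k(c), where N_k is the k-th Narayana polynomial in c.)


E[X⁴] = σ⁸ (1 + 6c + 6c² + c³) (fourth MP moment). With σ² = 5 (so σ⁸ = 625) and c = 14/38 = 0.368421: E[X⁴] = 625 · (1 + 6·0.368421 + 6·(0.368421)² + (0.368421)³) = 625 · 4.074938.

So E[X^4] = 2546.836274.


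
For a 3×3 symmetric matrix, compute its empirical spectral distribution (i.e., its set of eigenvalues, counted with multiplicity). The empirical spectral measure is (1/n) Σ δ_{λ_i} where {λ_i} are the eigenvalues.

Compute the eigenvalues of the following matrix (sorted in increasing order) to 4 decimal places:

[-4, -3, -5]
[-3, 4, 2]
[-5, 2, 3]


Since M is real symmetric, all three eigenvalues are real; they are the roots of det(λI − M) = λ³ − (tr M) λ² + s λ − det M, where s is the sum of the principal 2×2 minors.
tr M = -4 + 4 + 3 = 3.
s = ((-4)·4 − (-3)²) + ((-4)·3 − (-5)²) + (4·3 − 2²) = -25 + (-37) + 8 = -54.
det M (expand along row 1) = (-4)·8 − (-3)·1 + (-5)·14 = -99.
Characteristic polynomial: λ³ − 3λ² − 54λ + 99 = 0.
Substitute λ = y + (tr M)/3 = y + 1.000000 to remove the quadratic term: y³ + p·y + q = 0 with p = s − (tr M)²/3 = -57.000000 and q = −2(tr M)³/27 + (tr M)·s/3 − det M = 43.000000.
Three real roots ⇒ use the trigonometric (Viète) form: r = 2√(−p/3) = 8.717798, φ = arccos(3q/(p·r)) = arccos(-0.259602) = 1.833406 rad.
y_k = r·cos(φ/3 − 2πk/3) for k = 0, 1, 2 gives y = 7.139850, 0.762153, -7.902003.
λ_k = y_k + 1.000000 gives λ = 8.1399, 1.7622, -6.9020 (check: the sum is 3.0000 = tr M).

Eigenvalues sorted in increasing order: [-6.9020, 1.7622, 8.1399].


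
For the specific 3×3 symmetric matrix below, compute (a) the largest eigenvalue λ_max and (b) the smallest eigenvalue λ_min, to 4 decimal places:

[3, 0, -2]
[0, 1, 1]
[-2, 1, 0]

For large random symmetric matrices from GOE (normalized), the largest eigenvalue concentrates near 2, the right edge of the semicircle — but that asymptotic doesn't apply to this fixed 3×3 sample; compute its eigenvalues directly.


Since M is real symmetric, all three eigenvalues are real; they are the roots of det(λI − M) = λ³ − (tr M) λ² + s λ − det M, where s is the sum of the principal 2×2 minors.
tr M = 3 + 1 + 0 = 4.
s = (3·1 − 0²) + (3·0 − (-2)²) + (1·0 − 1²) = 3 + (-4) + (-1) = -2.
det M (expand along row 1) = 3·(-1) − 0·2 + (-2)·2 = -7.
Characteristic polynomial: λ³ − 4λ² − 2λ + 7 = 0.
Substitute λ = y + (tr M)/3 = y + 1.333333 to remove the quadratic term: y³ + p·y + q = 0 with p = s − (tr M)²/3 = -7.333333 and q = −2(tr M)³/27 + (tr M)·s/3 − det M = -0.407407.
Three real roots ⇒ use the trigonometric (Viète) form: r = 2√(−p/3) = 3.126944, φ = arccos(3q/(p·r)) = arccos(0.053300) = 1.517471 rad.
y_k = r·cos(φ/3 − 2πk/3) for k = 0, 1, 2 gives y = 2.735374, -0.055579, -2.679796.
λ_k = y_k + 1.333333 gives λ = 4.0687, 1.2778, -1.3465 (check: the sum is 4.0000 = tr M).

Hence λ_max = 4.0687 and λ_min = -1.3465.


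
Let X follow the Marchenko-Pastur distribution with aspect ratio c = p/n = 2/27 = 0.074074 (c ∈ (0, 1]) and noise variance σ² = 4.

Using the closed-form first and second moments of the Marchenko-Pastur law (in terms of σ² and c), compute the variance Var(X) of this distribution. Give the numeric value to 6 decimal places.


Recall the MP moments m_1 = E[X] = σ² and m_2 = E[X²] = σ⁴ (1 + c).
m_1 = E[X] = σ² = 4, so m_1² = 16.
m_2 = E[X²] = σ⁴ (1 + c) = 16 · (1 + 0.074074) = 16 · 1.074074 = 17.185185.
(Note m_2 − m_1² simplifies to c · σ⁴ = 0.074074 · 16.)

Var(X) = m_2 − m_1² = 17.185185 − 16 = 1.185185.


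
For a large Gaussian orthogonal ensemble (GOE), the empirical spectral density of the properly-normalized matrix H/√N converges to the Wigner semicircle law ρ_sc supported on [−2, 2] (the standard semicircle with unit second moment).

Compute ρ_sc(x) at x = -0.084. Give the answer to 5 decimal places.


ρ_sc(x) = (1/(2π)) √(4 − x²). With x = -0.084:
  4 − x² = 4 − (-0.084)² = 4 − 0.007056 = 3.992944.
  √(4 − x²) = 1.998235.
  1/(2π) = 0.159155.
  ρ_sc(-0.084) = 0.159155 · 1.998235 = 0.318029.

Rounded to 5 decimal places: ρ_sc(-0.084) ≈ 0.31803.


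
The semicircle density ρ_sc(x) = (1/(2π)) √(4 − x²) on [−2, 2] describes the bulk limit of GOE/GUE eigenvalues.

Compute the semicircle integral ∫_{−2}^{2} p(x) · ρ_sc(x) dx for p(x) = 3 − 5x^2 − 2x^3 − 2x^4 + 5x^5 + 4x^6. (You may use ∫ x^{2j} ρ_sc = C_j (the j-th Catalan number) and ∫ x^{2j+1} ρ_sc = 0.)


Write p(x) = Σ a_i x^i, split into monomials and integrate each against ρ_sc separately.
Using ∫ x^{2j} ρ_sc = C_j = (1/(j+1)) C(2j, j) (Catalan numbers) and ∫ x^{2j+1} ρ_sc = 0 (odd monomials vanish by symmetry):
  i = 0 (even): a_0 · C_{0} = 3 · 1 = 3
  i = 2 (even): a_2 · C_{1} = -5 · 1 = -5
  i = 3 (odd): ∫ x^3 ρ_sc = 0 (vanishes)
  i = 4 (even): a_4 · C_{2} = -2 · 2 = -4
  i = 5 (odd): ∫ x^5 ρ_sc = 0 (vanishes)
  i = 6 (even): a_6 · C_{3} = 4 · 5 = 20

Summing the contributions: ∫_{−2}^{2} p(x) ρ_sc(x) dx = 3 + (-5) + (-4) + 20 = 14.


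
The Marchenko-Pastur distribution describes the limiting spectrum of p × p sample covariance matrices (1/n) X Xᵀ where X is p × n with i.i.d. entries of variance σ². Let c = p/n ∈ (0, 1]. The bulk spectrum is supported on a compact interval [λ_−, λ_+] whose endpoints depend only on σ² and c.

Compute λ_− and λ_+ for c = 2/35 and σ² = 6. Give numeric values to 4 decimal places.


c = 2/35 = 0.057143; √c = 0.239046.
λ_− = σ² (1 − √c)² = 6 · (1 − 0.239046)² = 6 · (0.760954)² = 3.474308.
λ_+ = σ² (1 + √c)² = 6 · (1 + 0.239046)² = 6 · (1.239046)² = 9.211406.

Rounded to 4 decimal places: λ_− ≈ 3.4743, λ_+ ≈ 9.2114.


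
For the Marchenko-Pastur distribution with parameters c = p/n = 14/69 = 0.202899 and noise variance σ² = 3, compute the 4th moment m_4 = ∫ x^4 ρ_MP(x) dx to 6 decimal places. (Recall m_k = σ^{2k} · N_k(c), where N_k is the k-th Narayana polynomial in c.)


E[X⁴] = σ⁸ (1 + 6c + 6c² + c³) (fourth MP moment). With σ² = 3 (so σ⁸ = 81) and c = 14/69 = 0.202899: E[X⁴] = 81 · (1 + 6·0.202899 + 6·(0.202899)² + (0.202899)³) = 81 · 2.472751.

So E[X^4] = 200.292841.


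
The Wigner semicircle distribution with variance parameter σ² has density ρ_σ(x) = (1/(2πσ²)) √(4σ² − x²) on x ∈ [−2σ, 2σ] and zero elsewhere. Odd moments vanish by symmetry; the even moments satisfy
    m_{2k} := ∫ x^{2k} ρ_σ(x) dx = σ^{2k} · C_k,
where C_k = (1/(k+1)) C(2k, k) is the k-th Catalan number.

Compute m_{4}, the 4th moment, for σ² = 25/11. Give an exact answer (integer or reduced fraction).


By the scaled semicircle moment identity, m_{2k} = σ^{2k} · C_k with k = 2.
C_2 = (1/(k+1)) · C(2k, k) = (1/3) · C(4, 2) = (1/3) · 6 = 2.
σ^{2k} = (σ²)^k = (25/11)^2 = 625/121.

Therefore m_{4} = σ^{4} · C_2 = (625/121) · 2 = 1250/121.


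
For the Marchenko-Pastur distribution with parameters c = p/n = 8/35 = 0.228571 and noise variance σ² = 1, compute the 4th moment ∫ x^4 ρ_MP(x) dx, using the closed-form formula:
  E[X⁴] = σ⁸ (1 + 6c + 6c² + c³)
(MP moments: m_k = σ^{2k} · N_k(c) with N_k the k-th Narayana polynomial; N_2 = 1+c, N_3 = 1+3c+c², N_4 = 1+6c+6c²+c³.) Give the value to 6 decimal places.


E[X⁴] = σ⁸ (1 + 6c + 6c² + c³) (fourth MP moment). With σ² = 1 (so σ⁸ = 1) and c = 8/35 = 0.228571: E[X⁴] = 1 · (1 + 6·0.228571 + 6·(0.228571)² + (0.228571)³) = 1 · 2.696840.

So E[X^4] = 2.696840.


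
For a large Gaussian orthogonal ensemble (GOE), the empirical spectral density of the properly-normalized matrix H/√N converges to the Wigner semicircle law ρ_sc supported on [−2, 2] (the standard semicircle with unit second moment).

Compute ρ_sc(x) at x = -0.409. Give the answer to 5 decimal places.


ρ_sc(x) = (1/(2π)) √(4 − x²). With x = -0.409:
  4 − x² = 4 − (-0.409)² = 4 − 0.167281 = 3.832719.
  √(4 − x²) = 1.957733.
  1/(2π) = 0.159155.
  ρ_sc(-0.409) = 0.159155 · 1.957733 = 0.311583.

Rounded to 5 decimal places: ρ_sc(-0.409) ≈ 0.31158.


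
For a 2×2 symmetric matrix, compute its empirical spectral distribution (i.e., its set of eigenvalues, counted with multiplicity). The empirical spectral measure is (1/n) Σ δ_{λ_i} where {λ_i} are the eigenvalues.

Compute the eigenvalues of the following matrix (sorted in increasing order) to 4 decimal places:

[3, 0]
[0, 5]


Since M is real symmetric, both eigenvalues are real; they are the roots of det(λI − M) = λ² − (tr M) λ + det M.
tr M = 3 + 5 = 8.
det M = 3·5 − 0² = 15 − 0 = 15.
Characteristic polynomial: λ² − 8λ + 15 = 0.
Discriminant Δ = (tr M)² − 4·det M = 64 − 60 = 4; √Δ = 2.000000.
λ = (tr M ± √Δ)/2 = (8 ± 2.000000)/2, giving (tr M − √Δ)/2 = 3.0000 and (tr M + √Δ)/2 = 5.0000.

Eigenvalues sorted in increasing order: [3.0000, 5.0000].


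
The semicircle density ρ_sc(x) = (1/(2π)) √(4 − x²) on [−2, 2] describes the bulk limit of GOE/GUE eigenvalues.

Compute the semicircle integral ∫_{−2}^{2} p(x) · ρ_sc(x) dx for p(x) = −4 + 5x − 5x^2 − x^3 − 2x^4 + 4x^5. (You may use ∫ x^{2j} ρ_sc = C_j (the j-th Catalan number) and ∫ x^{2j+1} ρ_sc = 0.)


Write p(x) = Σ a_i x^i, split into monomials and integrate each against ρ_sc separately.
Using ∫ x^{2j} ρ_sc = C_j = (1/(j+1)) C(2j, j) (Catalan numbers) and ∫ x^{2j+1} ρ_sc = 0 (odd monomials vanish by symmetry):
  i = 0 (even): a_0 · C_{0} = -4 · 1 = -4
  i = 1 (odd): ∫ x^1 ρ_sc = 0 (vanishes)
  i = 2 (even): a_2 · C_{1} = -5 · 1 = -5
  i = 3 (odd): ∫ x^3 ρ_sc = 0 (vanishes)
  i = 4 (even): a_4 · C_{2} = -2 · 2 = -4
  i = 5 (odd): ∫ x^5 ρ_sc = 0 (vanishes)

Summing the contributions: ∫_{−2}^{2} p(x) ρ_sc(x) dx = (-4) + (-5) + (-4) = -13.
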